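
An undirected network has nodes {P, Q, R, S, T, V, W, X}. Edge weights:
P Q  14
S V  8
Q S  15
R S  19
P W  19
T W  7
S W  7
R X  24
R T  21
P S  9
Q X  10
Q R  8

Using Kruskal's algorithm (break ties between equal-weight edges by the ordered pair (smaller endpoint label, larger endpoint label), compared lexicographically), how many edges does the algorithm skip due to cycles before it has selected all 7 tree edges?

Sort edges by weight, then run Kruskal:
S W (7): add — endpoints in different components.
T W (7): add — endpoints in different components.
Q R (8): add — endpoints in different components.
S V (8): add — endpoints in different components.
P S (9): add — endpoints in different components.
Q X (10): add — endpoints in different components.
P Q (14): add — endpoints in different components.
Edges rejected before the tree was complete: 0.

0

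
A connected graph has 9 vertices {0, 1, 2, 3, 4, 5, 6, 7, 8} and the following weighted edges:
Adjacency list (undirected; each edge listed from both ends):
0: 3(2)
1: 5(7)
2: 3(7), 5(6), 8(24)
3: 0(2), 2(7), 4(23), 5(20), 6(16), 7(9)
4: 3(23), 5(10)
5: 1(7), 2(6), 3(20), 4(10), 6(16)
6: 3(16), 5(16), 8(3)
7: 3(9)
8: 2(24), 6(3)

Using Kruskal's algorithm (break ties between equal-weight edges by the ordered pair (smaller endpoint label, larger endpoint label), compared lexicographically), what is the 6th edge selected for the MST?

3-7

Sort edges by weight, then run Kruskal:
0—3 (2): add — endpoints in different components.
6—8 (3): add — endpoints in different components.
2—5 (6): add — endpoints in different components.
1—5 (7): add — endpoints in different components.
2—3 (7): add — endpoints in different components.
3—7 (9): add — endpoints in different components.
4—5 (10): add — endpoints in different components.
3—6 (16): add — endpoints in different components.
The 6th edge added is 3—7.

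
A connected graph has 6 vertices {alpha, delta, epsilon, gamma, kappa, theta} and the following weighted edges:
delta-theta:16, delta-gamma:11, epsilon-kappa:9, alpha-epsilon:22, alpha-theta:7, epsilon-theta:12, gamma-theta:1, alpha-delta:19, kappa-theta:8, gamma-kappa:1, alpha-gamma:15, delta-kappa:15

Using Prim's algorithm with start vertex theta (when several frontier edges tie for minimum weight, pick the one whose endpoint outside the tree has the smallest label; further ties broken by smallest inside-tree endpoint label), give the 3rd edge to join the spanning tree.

Prim, starting at theta.
Step 1: cheapest edge leaving the tree is gamma-theta (1); add gamma.
Step 2: cheapest edge leaving the tree is gamma-kappa (1); add kappa.
Step 3: cheapest edge leaving the tree is alpha-theta (7); add alpha.
Step 4: cheapest edge leaving the tree is epsilon-kappa (9); add epsilon.
Step 5: cheapest edge leaving the tree is delta-gamma (11); add delta.
The 3rd edge added is alpha-theta.

alpha-theta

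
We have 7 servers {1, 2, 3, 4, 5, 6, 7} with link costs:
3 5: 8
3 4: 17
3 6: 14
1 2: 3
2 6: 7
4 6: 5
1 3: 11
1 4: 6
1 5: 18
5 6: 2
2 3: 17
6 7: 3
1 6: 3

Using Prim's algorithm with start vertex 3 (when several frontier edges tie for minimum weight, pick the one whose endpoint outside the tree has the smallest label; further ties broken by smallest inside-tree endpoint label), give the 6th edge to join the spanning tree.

Grow the tree from 3 using Prim:
Step 1: cheapest edge leaving the tree is 3 5 (8); add 5.
Step 2: cheapest edge leaving the tree is 5 6 (2); add 6.
Step 3: cheapest edge leaving the tree is 1 6 (3); add 1.
Step 4: cheapest edge leaving the tree is 1 2 (3); add 2.
Step 5: cheapest edge leaving the tree is 6 7 (3); add 7.
Step 6: cheapest edge leaving the tree is 4 6 (5); add 4.
The 6th edge added is 4 6.

4-6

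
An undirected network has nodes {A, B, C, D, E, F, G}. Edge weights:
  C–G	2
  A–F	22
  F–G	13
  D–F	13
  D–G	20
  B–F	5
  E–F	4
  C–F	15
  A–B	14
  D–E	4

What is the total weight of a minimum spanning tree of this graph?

42

Grow the tree from D using Prim:
Step 1: frontier [D–E 4, D–F 13, D–G 20] → take D–E (4); add E.
Step 2: frontier [D–F 13, D–G 20, E–F 4] → take E–F (4); add F.
Step 3: frontier [D–G 20, B–F 5, F–G 13, C–F 15, A–F 22] → take B–F (5); add B.
Step 4: frontier [A–B 14, D–G 20, F–G 13, C–F 15, A–F 22] → take F–G (13); add G.
Step 5: frontier [A–B 14, C–F 15, A–F 22, C–G 2] → take C–G (2); add C.
Step 6: frontier [A–B 14, A–F 22] → take A–B (14); add A.
MST edges: D–E, E–F, B–F, F–G, C–G, A–B; total weight 4+4+5+13+2+14 = 42.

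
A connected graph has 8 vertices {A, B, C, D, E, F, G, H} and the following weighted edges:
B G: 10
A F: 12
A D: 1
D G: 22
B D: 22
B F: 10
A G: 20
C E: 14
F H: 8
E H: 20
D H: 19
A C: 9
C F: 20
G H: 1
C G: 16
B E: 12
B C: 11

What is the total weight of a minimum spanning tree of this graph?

Prim's algorithm from H:
Step 1: cheapest edge leaving the tree is G H (1); add G.
Step 2: cheapest edge leaving the tree is F H (8); add F.
Step 3: cheapest edge leaving the tree is B F (10); add B.
Step 4: cheapest edge leaving the tree is B C (11); add C.
Step 5: cheapest edge leaving the tree is A C (9); add A.
Step 6: cheapest edge leaving the tree is A D (1); add D.
Step 7: cheapest edge leaving the tree is B E (12); add E.
MST edges: G H, F H, B F, B C, A C, A D, B E; total weight 1+8+10+11+9+1+12 = 52.

52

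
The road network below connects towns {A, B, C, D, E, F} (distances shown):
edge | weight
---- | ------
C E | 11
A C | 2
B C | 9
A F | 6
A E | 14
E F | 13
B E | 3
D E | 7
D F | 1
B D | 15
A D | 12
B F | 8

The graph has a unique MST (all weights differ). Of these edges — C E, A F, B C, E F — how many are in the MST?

1

Kruskal: consider edges lightest-first.
D F (1): add. Components now {A} {B} {C} {D,F} {E}
A C (2): add. Components now {A,C} {B} {D,F} {E}
B E (3): add. Components now {A,C} {B,E} {D,F}
A F (6): add. Components now {A,C,D,F} {B,E}
D E (7): add. Components now {A,B,C,D,E,F}
MST edge set: {D F, A C, B E, A F, D E}.
Of the listed edges, {A F} are in the MST → 1.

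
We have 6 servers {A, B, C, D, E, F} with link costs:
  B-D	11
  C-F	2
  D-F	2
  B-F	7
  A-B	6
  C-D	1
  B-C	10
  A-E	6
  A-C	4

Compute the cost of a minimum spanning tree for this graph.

Prim, starting at D.
Step 1: frontier [C-D 1, D-F 2, B-D 11] → take C-D (1); add C.
Step 2: frontier [C-F 2, A-C 4, B-C 10, D-F 2, B-D 11] → take C-F (2); add F.
Step 3: frontier [A-C 4, B-C 10, B-D 11, B-F 7] → take A-C (4); add A.
Step 4: frontier [A-B 6, A-E 6, B-C 10, B-D 11, B-F 7] → take A-B (6); add B.
Step 5: frontier [A-E 6] → take A-E (6); add E.
MST edges: C-D, C-F, A-C, A-B, A-E; total weight 1+2+4+6+6 = 19.

19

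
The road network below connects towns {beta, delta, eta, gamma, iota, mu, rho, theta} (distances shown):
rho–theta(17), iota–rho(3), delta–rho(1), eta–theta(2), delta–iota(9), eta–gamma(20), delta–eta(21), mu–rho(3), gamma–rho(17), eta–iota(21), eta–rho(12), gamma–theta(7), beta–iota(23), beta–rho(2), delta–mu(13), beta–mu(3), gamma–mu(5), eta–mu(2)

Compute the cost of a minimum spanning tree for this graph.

Prim's algorithm from beta:
Step 1: cheapest edge leaving the tree is beta–rho (2); add rho.
Step 2: cheapest edge leaving the tree is delta–rho (1); add delta.
Step 3: cheapest edge leaving the tree is iota–rho (3); add iota.
Step 4: cheapest edge leaving the tree is beta–mu (3); add mu.
Step 5: cheapest edge leaving the tree is eta–mu (2); add eta.
Step 6: cheapest edge leaving the tree is eta–theta (2); add theta.
Step 7: cheapest edge leaving the tree is gamma–mu (5); add gamma.
MST edges: beta–rho, delta–rho, iota–rho, beta–mu, eta–mu, eta–theta, gamma–mu; total weight 2+1+3+3+2+2+5 = 18.

18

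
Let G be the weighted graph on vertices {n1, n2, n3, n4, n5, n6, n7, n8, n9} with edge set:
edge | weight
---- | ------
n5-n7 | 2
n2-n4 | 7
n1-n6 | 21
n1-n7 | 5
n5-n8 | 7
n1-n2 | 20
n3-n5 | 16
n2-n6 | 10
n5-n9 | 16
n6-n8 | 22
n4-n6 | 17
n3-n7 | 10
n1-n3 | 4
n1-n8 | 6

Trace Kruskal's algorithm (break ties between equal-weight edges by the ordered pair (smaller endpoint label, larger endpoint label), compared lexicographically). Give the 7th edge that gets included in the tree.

Sort edges by weight, then run Kruskal:
n5-n7 (2): add — endpoints in different components.
n1-n3 (4): add — endpoints in different components.
n1-n7 (5): add — endpoints in different components.
n1-n8 (6): add — endpoints in different components.
n2-n4 (7): add — endpoints in different components.
n5-n8 (7): skip — n5 and n8 already connected.
n2-n6 (10): add — endpoints in different components.
n3-n7 (10): skip — n7 and n3 already connected.
n3-n5 (16): skip — n5 and n3 already connected.
n5-n9 (16): add — endpoints in different components.
n4-n6 (17): skip — n6 and n4 already connected.
n1-n2 (20): add — endpoints in different components.
The 7th edge added is n5-n9.

n5-n9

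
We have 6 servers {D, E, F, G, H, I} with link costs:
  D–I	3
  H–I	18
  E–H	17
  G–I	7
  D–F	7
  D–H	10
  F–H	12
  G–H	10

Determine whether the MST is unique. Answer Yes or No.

Sort edges by weight, then run Kruskal:
D–I (3): add — endpoints in different components.
D–F (7): add — endpoints in different components.
G–I (7): add — endpoints in different components.
D–H (10): add — endpoints in different components.
G–H (10): skip — G and H already connected.
F–H (12): skip — F and H already connected.
E–H (17): add — endpoints in different components.
Non-tree edge G–H has weight 10, equal to the heaviest edge on its tree cycle — swapping gives another MST of the same weight. Not unique.

No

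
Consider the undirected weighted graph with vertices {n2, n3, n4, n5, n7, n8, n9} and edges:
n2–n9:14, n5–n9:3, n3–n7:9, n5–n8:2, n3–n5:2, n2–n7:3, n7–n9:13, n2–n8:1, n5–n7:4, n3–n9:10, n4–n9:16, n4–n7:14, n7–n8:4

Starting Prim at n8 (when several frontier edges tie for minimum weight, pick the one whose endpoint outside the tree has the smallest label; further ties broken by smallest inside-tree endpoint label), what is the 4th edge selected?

n2-n7

Grow the tree from n8 using Prim:
Step 1: cheapest edge leaving the tree is n2–n8 (1); add n2.
Step 2: cheapest edge leaving the tree is n5–n8 (2); add n5.
Step 3: cheapest edge leaving the tree is n3–n5 (2); add n3.
Step 4: cheapest edge leaving the tree is n2–n7 (3); add n7.
Step 5: cheapest edge leaving the tree is n5–n9 (3); add n9.
Step 6: cheapest edge leaving the tree is n4–n7 (14); add n4.
The 4th edge added is n2–n7.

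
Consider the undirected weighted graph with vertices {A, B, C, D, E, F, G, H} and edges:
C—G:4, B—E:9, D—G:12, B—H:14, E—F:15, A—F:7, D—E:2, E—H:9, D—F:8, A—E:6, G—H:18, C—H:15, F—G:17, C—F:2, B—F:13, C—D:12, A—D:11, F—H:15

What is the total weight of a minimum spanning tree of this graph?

39

Prim, starting at F.
Step 1: cheapest edge leaving the tree is C—F (2); add C.
Step 2: cheapest edge leaving the tree is C—G (4); add G.
Step 3: cheapest edge leaving the tree is A—F (7); add A.
Step 4: cheapest edge leaving the tree is A—E (6); add E.
Step 5: cheapest edge leaving the tree is D—E (2); add D.
Step 6: cheapest edge leaving the tree is B—E (9); add B.
Step 7: cheapest edge leaving the tree is E—H (9); add H.
MST edges: C—F, C—G, A—F, A—E, D—E, B—E, E—H; total weight 2+4+7+6+2+9+9 = 39.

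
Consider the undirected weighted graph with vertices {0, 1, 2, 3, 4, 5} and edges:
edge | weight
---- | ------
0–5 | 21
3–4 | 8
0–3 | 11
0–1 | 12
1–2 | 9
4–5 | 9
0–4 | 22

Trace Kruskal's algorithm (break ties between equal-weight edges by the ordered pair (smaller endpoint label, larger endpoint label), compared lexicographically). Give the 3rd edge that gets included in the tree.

Kruskal: consider edges lightest-first.
3–4 (8): add — endpoints in different components.
1–2 (9): add — endpoints in different components.
4–5 (9): add — endpoints in different components.
0–3 (11): add — endpoints in different components.
0–1 (12): add — endpoints in different components.
The 3rd edge added is 4–5.

4-5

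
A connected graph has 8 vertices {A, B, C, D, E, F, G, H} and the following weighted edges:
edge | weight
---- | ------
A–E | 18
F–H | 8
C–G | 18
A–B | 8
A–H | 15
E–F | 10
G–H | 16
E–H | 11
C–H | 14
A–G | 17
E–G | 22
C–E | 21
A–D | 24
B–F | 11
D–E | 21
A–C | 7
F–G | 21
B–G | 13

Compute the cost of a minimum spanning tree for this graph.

Prim's algorithm from F:
Step 1: cheapest edge leaving the tree is F–H (8); add H.
Step 2: cheapest edge leaving the tree is E–F (10); add E.
Step 3: cheapest edge leaving the tree is B–F (11); add B.
Step 4: cheapest edge leaving the tree is A–B (8); add A.
Step 5: cheapest edge leaving the tree is A–C (7); add C.
Step 6: cheapest edge leaving the tree is B–G (13); add G.
Step 7: cheapest edge leaving the tree is D–E (21); add D.
MST edges: F–H, E–F, B–F, A–B, A–C, B–G, D–E; total weight 8+10+11+8+7+13+21 = 78.

78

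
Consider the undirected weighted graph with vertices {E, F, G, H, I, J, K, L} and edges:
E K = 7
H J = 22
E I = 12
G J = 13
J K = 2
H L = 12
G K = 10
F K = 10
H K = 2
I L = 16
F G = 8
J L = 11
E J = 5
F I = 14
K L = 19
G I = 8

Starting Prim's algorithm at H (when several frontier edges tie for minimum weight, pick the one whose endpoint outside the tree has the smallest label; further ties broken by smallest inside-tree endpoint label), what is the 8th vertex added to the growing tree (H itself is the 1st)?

Grow the tree from H using Prim:
Step 1: cheapest edge leaving the tree is H K (2); add K.
Step 2: cheapest edge leaving the tree is J K (2); add J.
Step 3: cheapest edge leaving the tree is E J (5); add E.
Step 4: cheapest edge leaving the tree is F K (10); add F.
Step 5: cheapest edge leaving the tree is F G (8); add G.
Step 6: cheapest edge leaving the tree is G I (8); add I.
Step 7: cheapest edge leaving the tree is J L (11); add L.
Vertex order: H, K, J, E, F, G, I, L. The 8th vertex is L.

L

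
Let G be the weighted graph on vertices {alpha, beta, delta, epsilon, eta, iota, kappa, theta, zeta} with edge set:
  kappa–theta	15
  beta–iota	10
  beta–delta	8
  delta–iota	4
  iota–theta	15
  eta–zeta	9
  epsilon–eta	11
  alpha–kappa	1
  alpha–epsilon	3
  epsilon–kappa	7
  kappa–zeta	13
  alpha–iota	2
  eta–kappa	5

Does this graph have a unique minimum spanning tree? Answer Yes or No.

No

Sort edges by weight, then run Kruskal:
alpha–kappa (1): add — endpoints in different components.
alpha–iota (2): add — endpoints in different components.
alpha–epsilon (3): add — endpoints in different components.
delta–iota (4): add — endpoints in different components.
eta–kappa (5): add — endpoints in different components.
epsilon–kappa (7): skip — epsilon and kappa already connected.
beta–delta (8): add — endpoints in different components.
eta–zeta (9): add — endpoints in different components.
beta–iota (10): skip — beta and iota already connected.
epsilon–eta (11): skip — epsilon and eta already connected.
kappa–zeta (13): skip — kappa and zeta already connected.
iota–theta (15): add — endpoints in different components.
Non-tree edge kappa–theta has weight 15, equal to the heaviest edge on its tree cycle — swapping gives another MST of the same weight. Not unique.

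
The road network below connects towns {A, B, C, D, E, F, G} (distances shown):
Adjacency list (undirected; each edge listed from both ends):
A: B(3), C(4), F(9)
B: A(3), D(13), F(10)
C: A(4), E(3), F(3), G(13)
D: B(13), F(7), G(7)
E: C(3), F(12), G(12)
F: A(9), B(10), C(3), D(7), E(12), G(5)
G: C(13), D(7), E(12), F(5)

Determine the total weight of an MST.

Grow the tree from E using Prim:
Step 1: frontier [C-E 3, E-F 12, E-G 12] → take C-E (3); add C.
Step 2: frontier [C-F 3, A-C 4, C-G 13, E-F 12, E-G 12] → take C-F (3); add F.
Step 3: frontier [A-C 4, C-G 13, E-G 12, F-G 5, D-F 7, A-F 9, B-F 10] → take A-C (4); add A.
Step 4: frontier [A-B 3, C-G 13, E-G 12, F-G 5, D-F 7, B-F 10] → take A-B (3); add B.
Step 5: frontier [B-D 13, C-G 13, E-G 12, F-G 5, D-F 7] → take F-G (5); add G.
Step 6: frontier [B-D 13, D-F 7, D-G 7] → take D-F (7); add D.
MST edges: C-E, C-F, A-C, A-B, F-G, D-F; total weight 3+3+4+3+5+7 = 25.

25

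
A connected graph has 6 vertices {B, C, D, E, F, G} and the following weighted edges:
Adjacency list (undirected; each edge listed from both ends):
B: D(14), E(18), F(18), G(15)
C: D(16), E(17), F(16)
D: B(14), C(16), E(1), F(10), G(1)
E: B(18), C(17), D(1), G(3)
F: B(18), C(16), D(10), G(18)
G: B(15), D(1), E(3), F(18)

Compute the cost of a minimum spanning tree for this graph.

42

Prim, starting at G.
Step 1: cheapest edge leaving the tree is D-G (1); add D.
Step 2: cheapest edge leaving the tree is D-E (1); add E.
Step 3: cheapest edge leaving the tree is D-F (10); add F.
Step 4: cheapest edge leaving the tree is B-D (14); add B.
Step 5: cheapest edge leaving the tree is C-D (16); add C.
MST edges: D-G, D-E, D-F, B-D, C-D; total weight 1+1+10+14+16 = 42.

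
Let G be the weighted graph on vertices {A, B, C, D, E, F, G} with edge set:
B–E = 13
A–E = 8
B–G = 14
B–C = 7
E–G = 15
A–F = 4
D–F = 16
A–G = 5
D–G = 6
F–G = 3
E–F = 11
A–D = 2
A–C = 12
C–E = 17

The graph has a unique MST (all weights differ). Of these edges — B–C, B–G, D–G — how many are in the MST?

1

Sort edges by weight, then run Kruskal:
A–D (2): add. Components now {A,D} {B} {C} {E} {F} {G}
F–G (3): add. Components now {A,D} {B} {C} {E} {F,G}
A–F (4): add. Components now {A,D,F,G} {B} {C} {E}
A–G (5): skip — A and G already connected.
D–G (6): skip — D and G already connected.
B–C (7): add. Components now {A,D,F,G} {B,C} {E}
A–E (8): add. Components now {A,D,E,F,G} {B,C}
E–F (11): skip — E and F already connected.
A–C (12): add. Components now {A,B,C,D,E,F,G}
MST edge set: {A–D, F–G, A–F, B–C, A–E, A–C}.
Of the listed edges, {B–C} are in the MST → 1.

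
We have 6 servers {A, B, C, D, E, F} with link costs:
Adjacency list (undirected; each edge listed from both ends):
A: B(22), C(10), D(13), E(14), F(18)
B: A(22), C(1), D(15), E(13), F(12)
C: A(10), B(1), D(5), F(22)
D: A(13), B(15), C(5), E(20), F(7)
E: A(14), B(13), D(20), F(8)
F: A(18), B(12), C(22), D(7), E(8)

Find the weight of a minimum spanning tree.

Prim, starting at D.
Step 1: frontier [C-D 5, D-F 7, A-D 13, B-D 15, D-E 20] → take C-D (5); add C.
Step 2: frontier [B-C 1, A-C 10, C-F 22, D-F 7, A-D 13, B-D 15, D-E 20] → take B-C (1); add B.
Step 3: frontier [B-F 12, B-E 13, A-B 22, A-C 10, C-F 22, D-F 7, A-D 13, D-E 20] → take D-F (7); add F.
Step 4: frontier [B-E 13, A-B 22, A-C 10, A-D 13, D-E 20, E-F 8, A-F 18] → take E-F (8); add E.
Step 5: frontier [A-B 22, A-C 10, A-D 13, A-E 14, A-F 18] → take A-C (10); add A.
MST edges: C-D, B-C, D-F, E-F, A-C; total weight 5+1+7+8+10 = 31.

31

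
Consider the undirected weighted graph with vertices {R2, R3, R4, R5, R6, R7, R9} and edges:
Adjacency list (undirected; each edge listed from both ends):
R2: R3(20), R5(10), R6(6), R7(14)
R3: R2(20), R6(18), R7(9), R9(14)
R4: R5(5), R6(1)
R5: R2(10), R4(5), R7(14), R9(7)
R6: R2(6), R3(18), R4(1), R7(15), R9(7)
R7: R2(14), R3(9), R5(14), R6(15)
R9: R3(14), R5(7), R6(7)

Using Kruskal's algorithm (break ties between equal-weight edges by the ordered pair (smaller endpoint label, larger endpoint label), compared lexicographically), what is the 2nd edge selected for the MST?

R4-R5

Kruskal: consider edges lightest-first.
R4-R6 (1): add. Components now {R4,R6} {R2} {R9} {R3} {R5} {R7}
R4-R5 (5): add. Components now {R4,R5,R6} {R2} {R9} {R3} {R7}
R2-R6 (6): add. Components now {R2,R4,R5,R6} {R9} {R3} {R7}
R5-R9 (7): add. Components now {R2,R4,R5,R6,R9} {R3} {R7}
R6-R9 (7): skip — R6 and R9 already connected.
R3-R7 (9): add. Components now {R2,R4,R5,R6,R9} {R3,R7}
R2-R5 (10): skip — R2 and R5 already connected.
R2-R7 (14): add. Components now {R2,R3,R4,R5,R6,R7,R9}
The 2nd edge added is R4-R5.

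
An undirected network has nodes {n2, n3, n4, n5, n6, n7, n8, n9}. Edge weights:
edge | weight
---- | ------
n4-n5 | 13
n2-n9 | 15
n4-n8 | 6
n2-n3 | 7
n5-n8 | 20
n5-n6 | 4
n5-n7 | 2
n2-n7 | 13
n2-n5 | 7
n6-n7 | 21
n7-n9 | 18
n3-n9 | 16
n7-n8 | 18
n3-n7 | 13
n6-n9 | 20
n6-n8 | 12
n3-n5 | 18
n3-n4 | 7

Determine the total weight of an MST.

Sort edges by weight, then run Kruskal:
n5-n7 (2): add — endpoints in different components.
n5-n6 (4): add — endpoints in different components.
n4-n8 (6): add — endpoints in different components.
n2-n3 (7): add — endpoints in different components.
n2-n5 (7): add — endpoints in different components.
n3-n4 (7): add — endpoints in different components.
n6-n8 (12): skip — n8 and n6 already connected.
n2-n7 (13): skip — n7 and n2 already connected.
n3-n7 (13): skip — n7 and n3 already connected.
n4-n5 (13): skip — n5 and n4 already connected.
n2-n9 (15): add — endpoints in different components.
MST edges: n5-n7, n5-n6, n4-n8, n2-n3, n2-n5, n3-n4, n2-n9; total weight 2+4+6+7+7+7+15 = 48.

48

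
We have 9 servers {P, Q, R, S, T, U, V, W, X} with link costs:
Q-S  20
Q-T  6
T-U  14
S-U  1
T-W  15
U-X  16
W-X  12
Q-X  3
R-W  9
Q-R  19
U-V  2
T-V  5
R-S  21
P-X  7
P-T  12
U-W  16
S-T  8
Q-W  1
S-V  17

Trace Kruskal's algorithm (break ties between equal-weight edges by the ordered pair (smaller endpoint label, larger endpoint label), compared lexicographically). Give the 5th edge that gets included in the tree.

T-V

Kruskal's algorithm — process edges by increasing weight (ties by edge label):
Q-W (1): add — endpoints in different components.
S-U (1): add — endpoints in different components.
U-V (2): add — endpoints in different components.
Q-X (3): add — endpoints in different components.
T-V (5): add — endpoints in different components.
Q-T (6): add — endpoints in different components.
P-X (7): add — endpoints in different components.
S-T (8): skip — T and S already connected.
R-W (9): add — endpoints in different components.
The 5th edge added is T-V.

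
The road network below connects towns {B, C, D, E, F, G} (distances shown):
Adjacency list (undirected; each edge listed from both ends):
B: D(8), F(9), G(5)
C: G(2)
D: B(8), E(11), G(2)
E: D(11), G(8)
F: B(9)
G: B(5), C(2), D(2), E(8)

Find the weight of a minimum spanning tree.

Kruskal: consider edges lightest-first.
C—G (2): add. Components now {B} {C,G} {D} {E} {F}
D—G (2): add. Components now {B} {C,D,G} {E} {F}
B—G (5): add. Components now {B,C,D,G} {E} {F}
B—D (8): skip — B and D already connected.
E—G (8): add. Components now {B,C,D,E,G} {F}
B—F (9): add. Components now {B,C,D,E,F,G}
MST edges: C—G, D—G, B—G, E—G, B—F; total weight 2+2+5+8+9 = 26.

26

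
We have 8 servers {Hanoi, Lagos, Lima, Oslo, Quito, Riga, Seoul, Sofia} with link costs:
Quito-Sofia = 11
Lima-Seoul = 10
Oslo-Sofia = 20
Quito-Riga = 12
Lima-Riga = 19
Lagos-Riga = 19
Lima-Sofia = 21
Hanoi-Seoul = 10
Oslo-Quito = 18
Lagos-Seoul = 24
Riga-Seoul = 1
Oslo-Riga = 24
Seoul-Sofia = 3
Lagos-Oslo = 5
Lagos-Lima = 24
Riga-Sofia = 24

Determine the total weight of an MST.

Prim's algorithm from Sofia:
Step 1: cheapest edge leaving the tree is Seoul-Sofia (3); add Seoul.
Step 2: cheapest edge leaving the tree is Riga-Seoul (1); add Riga.
Step 3: cheapest edge leaving the tree is Hanoi-Seoul (10); add Hanoi.
Step 4: cheapest edge leaving the tree is Lima-Seoul (10); add Lima.
Step 5: cheapest edge leaving the tree is Quito-Sofia (11); add Quito.
Step 6: cheapest edge leaving the tree is Oslo-Quito (18); add Oslo.
Step 7: cheapest edge leaving the tree is Lagos-Oslo (5); add Lagos.
MST edges: Seoul-Sofia, Riga-Seoul, Hanoi-Seoul, Lima-Seoul, Quito-Sofia, Oslo-Quito, Lagos-Oslo; total weight 3+1+10+10+11+18+5 = 58.

58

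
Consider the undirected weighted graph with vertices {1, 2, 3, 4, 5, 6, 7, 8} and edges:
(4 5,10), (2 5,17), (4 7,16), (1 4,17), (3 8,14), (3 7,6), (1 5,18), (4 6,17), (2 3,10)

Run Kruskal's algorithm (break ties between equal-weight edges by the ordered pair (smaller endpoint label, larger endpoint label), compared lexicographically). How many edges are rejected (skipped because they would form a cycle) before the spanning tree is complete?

Sort edges by weight, then run Kruskal:
3 7 (6): add — endpoints in different components.
2 3 (10): add — endpoints in different components.
4 5 (10): add — endpoints in different components.
3 8 (14): add — endpoints in different components.
4 7 (16): add — endpoints in different components.
1 4 (17): add — endpoints in different components.
2 5 (17): skip — 2 and 5 already connected.
4 6 (17): add — endpoints in different components.
Edges rejected before the tree was complete: 1.

1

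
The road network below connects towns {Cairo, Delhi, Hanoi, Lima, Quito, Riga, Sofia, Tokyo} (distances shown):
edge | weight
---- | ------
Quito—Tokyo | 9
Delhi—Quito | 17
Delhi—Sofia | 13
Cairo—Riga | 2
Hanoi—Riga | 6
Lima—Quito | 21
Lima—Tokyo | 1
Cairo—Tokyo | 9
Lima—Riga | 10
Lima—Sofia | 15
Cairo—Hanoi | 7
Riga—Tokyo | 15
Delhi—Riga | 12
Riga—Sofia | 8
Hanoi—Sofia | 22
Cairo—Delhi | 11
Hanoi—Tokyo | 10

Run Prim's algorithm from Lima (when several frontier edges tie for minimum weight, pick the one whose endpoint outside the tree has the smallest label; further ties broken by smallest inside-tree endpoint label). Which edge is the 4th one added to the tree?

Hanoi-Riga

Grow the tree from Lima using Prim:
Step 1: cheapest edge leaving the tree is Lima—Tokyo (1); add Tokyo.
Step 2: cheapest edge leaving the tree is Cairo—Tokyo (9); add Cairo.
Step 3: cheapest edge leaving the tree is Cairo—Riga (2); add Riga.
Step 4: cheapest edge leaving the tree is Hanoi—Riga (6); add Hanoi.
Step 5: cheapest edge leaving the tree is Riga—Sofia (8); add Sofia.
Step 6: cheapest edge leaving the tree is Quito—Tokyo (9); add Quito.
Step 7: cheapest edge leaving the tree is Cairo—Delhi (11); add Delhi.
The 4th edge added is Hanoi—Riga.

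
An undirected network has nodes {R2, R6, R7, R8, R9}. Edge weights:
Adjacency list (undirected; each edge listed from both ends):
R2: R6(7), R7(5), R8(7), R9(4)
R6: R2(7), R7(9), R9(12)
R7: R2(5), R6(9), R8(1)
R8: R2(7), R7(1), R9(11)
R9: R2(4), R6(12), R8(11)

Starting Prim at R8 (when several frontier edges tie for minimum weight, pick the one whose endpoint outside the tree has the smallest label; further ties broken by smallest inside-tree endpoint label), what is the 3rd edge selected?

Prim, starting at R8.
Step 1: cheapest edge leaving the tree is R7—R8 (1); add R7.
Step 2: cheapest edge leaving the tree is R2—R7 (5); add R2.
Step 3: cheapest edge leaving the tree is R2—R9 (4); add R9.
Step 4: cheapest edge leaving the tree is R2—R6 (7); add R6.
The 3rd edge added is R2—R9.

R2-R9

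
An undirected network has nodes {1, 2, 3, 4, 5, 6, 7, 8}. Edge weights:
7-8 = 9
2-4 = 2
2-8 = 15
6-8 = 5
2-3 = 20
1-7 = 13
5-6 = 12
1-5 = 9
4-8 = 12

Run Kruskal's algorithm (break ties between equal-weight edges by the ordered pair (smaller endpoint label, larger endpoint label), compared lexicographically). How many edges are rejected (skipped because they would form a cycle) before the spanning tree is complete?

2

Kruskal: consider edges lightest-first.
2-4 (2): add — endpoints in different components.
6-8 (5): add — endpoints in different components.
1-5 (9): add — endpoints in different components.
7-8 (9): add — endpoints in different components.
4-8 (12): add — endpoints in different components.
5-6 (12): add — endpoints in different components.
1-7 (13): skip — 1 and 7 already connected.
2-8 (15): skip — 2 and 8 already connected.
2-3 (20): add — endpoints in different components.
Edges rejected before the tree was complete: 2.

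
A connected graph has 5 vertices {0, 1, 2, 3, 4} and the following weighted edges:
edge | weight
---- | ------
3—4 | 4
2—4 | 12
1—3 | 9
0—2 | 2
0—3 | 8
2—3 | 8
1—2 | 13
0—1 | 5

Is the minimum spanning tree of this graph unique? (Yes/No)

No

Kruskal's algorithm — process edges by increasing weight (ties by edge label):
0—2 (2): add — endpoints in different components.
3—4 (4): add — endpoints in different components.
0—1 (5): add — endpoints in different components.
0—3 (8): add — endpoints in different components.
Non-tree edge 2—3 has weight 8, equal to the heaviest edge on its tree cycle — swapping gives another MST of the same weight. Not unique.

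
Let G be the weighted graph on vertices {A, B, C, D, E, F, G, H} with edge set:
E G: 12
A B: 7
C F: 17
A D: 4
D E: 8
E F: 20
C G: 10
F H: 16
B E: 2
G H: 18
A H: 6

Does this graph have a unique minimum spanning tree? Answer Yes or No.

Kruskal's algorithm — process edges by increasing weight (ties by edge label):
B E (2): add — endpoints in different components.
A D (4): add — endpoints in different components.
A H (6): add — endpoints in different components.
A B (7): add — endpoints in different components.
D E (8): skip — D and E already connected.
C G (10): add — endpoints in different components.
E G (12): add — endpoints in different components.
F H (16): add — endpoints in different components.
Every non-tree edge has weight strictly greater than the heaviest edge on the tree path between its endpoints, so the MST is unique.

Yes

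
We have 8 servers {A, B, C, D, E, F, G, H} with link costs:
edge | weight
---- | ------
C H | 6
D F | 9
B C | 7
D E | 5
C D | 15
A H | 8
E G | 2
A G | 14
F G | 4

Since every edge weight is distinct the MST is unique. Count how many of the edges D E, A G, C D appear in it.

Kruskal: consider edges lightest-first.
E G (2): add — endpoints in different components.
F G (4): add — endpoints in different components.
D E (5): add — endpoints in different components.
C H (6): add — endpoints in different components.
B C (7): add — endpoints in different components.
A H (8): add — endpoints in different components.
D F (9): skip — D and F already connected.
A G (14): add — endpoints in different components.
MST edge set: {E G, F G, D E, C H, B C, A H, A G}.
Of the listed edges, {D E, A G} are in the MST → 2.

2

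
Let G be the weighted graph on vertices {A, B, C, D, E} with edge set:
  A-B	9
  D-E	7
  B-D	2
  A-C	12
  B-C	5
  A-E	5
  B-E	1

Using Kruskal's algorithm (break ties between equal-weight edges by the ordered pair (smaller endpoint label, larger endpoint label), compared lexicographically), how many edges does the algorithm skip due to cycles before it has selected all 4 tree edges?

0

Kruskal's algorithm — process edges by increasing weight (ties by edge label):
B-E (1): add — endpoints in different components.
B-D (2): add — endpoints in different components.
A-E (5): add — endpoints in different components.
B-C (5): add — endpoints in different components.
Edges rejected before the tree was complete: 0.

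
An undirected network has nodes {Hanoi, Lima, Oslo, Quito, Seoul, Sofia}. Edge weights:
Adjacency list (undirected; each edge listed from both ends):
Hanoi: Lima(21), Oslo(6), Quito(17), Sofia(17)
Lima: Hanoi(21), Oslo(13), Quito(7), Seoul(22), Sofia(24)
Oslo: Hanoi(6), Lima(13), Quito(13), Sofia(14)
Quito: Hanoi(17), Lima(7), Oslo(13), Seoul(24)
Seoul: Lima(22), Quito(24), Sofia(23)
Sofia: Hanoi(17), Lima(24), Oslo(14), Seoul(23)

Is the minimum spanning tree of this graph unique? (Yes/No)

Sort edges by weight, then run Kruskal:
Hanoi Oslo (6): add — endpoints in different components.
Lima Quito (7): add — endpoints in different components.
Lima Oslo (13): add — endpoints in different components.
Oslo Quito (13): skip — Quito and Oslo already connected.
Oslo Sofia (14): add — endpoints in different components.
Hanoi Quito (17): skip — Quito and Hanoi already connected.
Hanoi Sofia (17): skip — Sofia and Hanoi already connected.
Hanoi Lima (21): skip — Hanoi and Lima already connected.
Lima Seoul (22): add — endpoints in different components.
Non-tree edge Oslo Quito has weight 13, equal to the heaviest edge on its tree cycle — swapping gives another MST of the same weight. Not unique.

No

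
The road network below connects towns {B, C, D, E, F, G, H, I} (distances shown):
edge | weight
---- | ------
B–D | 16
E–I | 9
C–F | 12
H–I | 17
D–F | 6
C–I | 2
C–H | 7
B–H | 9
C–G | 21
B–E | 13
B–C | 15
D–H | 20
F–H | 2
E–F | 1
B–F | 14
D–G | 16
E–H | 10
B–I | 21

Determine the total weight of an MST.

Sort edges by weight, then run Kruskal:
E–F (1): add — endpoints in different components.
C–I (2): add — endpoints in different components.
F–H (2): add — endpoints in different components.
D–F (6): add — endpoints in different components.
C–H (7): add — endpoints in different components.
B–H (9): add — endpoints in different components.
E–I (9): skip — E and I already connected.
E–H (10): skip — E and H already connected.
C–F (12): skip — C and F already connected.
B–E (13): skip — B and E already connected.
B–F (14): skip — B and F already connected.
B–C (15): skip — B and C already connected.
B–D (16): skip — B and D already connected.
D–G (16): add — endpoints in different components.
MST edges: E–F, C–I, F–H, D–F, C–H, B–H, D–G; total weight 1+2+2+6+7+9+16 = 43.

43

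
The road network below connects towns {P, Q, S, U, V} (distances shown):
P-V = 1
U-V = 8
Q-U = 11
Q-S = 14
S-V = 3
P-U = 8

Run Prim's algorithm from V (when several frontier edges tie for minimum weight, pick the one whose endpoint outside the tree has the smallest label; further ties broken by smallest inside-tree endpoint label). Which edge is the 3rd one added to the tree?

Prim, starting at V.
Step 1: frontier [P-V 1, S-V 3, U-V 8] → take P-V (1); add P.
Step 2: frontier [P-U 8, S-V 3, U-V 8] → take S-V (3); add S.
Step 3: frontier [P-U 8, Q-S 14, U-V 8] → take P-U (8); add U.
Step 4: frontier [Q-S 14, Q-U 11] → take Q-U (11); add Q.
The 3rd edge added is P-U.

P-U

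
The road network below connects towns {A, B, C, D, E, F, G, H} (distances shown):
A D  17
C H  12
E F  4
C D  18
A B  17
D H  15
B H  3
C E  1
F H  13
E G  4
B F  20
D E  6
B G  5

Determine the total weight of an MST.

Prim, starting at C.
Step 1: frontier [C E 1, C H 12, C D 18] → take C E (1); add E.
Step 2: frontier [C H 12, C D 18, E F 4, E G 4, D E 6] → take E F (4); add F.
Step 3: frontier [C H 12, C D 18, E G 4, D E 6, F H 13, B F 20] → take E G (4); add G.
Step 4: frontier [C H 12, C D 18, D E 6, F H 13, B F 20, B G 5] → take B G (5); add B.
Step 5: frontier [B H 3, A B 17, C H 12, C D 18, D E 6, F H 13] → take B H (3); add H.
Step 6: frontier [A B 17, C D 18, D E 6, D H 15] → take D E (6); add D.
Step 7: frontier [A B 17, A D 17] → take A B (17); add A.
MST edges: C E, E F, E G, B G, B H, D E, A B; total weight 1+4+4+5+3+6+17 = 40.

40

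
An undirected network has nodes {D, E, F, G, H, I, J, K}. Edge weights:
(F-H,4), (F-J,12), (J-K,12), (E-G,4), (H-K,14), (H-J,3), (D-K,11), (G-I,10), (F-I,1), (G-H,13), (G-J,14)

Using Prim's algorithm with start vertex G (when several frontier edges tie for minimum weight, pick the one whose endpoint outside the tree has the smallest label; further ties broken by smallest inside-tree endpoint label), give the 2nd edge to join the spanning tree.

Grow the tree from G using Prim:
Step 1: cheapest edge leaving the tree is E-G (4); add E.
Step 2: cheapest edge leaving the tree is G-I (10); add I.
Step 3: cheapest edge leaving the tree is F-I (1); add F.
Step 4: cheapest edge leaving the tree is F-H (4); add H.
Step 5: cheapest edge leaving the tree is H-J (3); add J.
Step 6: cheapest edge leaving the tree is J-K (12); add K.
Step 7: cheapest edge leaving the tree is D-K (11); add D.
The 2nd edge added is G-I.

G-I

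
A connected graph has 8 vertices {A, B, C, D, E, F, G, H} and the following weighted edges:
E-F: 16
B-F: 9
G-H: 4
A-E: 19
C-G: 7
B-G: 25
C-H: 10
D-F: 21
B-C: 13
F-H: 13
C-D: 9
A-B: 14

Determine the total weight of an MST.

72

Prim, starting at B.
Step 1: frontier [B-F 9, B-C 13, A-B 14, B-G 25] → take B-F (9); add F.
Step 2: frontier [B-C 13, A-B 14, B-G 25, F-H 13, E-F 16, D-F 21] → take B-C (13); add C.
Step 3: frontier [A-B 14, B-G 25, C-G 7, C-D 9, C-H 10, F-H 13, E-F 16, D-F 21] → take C-G (7); add G.
Step 4: frontier [A-B 14, C-D 9, C-H 10, F-H 13, E-F 16, D-F 21, G-H 4] → take G-H (4); add H.
Step 5: frontier [A-B 14, C-D 9, E-F 16, D-F 21] → take C-D (9); add D.
Step 6: frontier [A-B 14, E-F 16] → take A-B (14); add A.
Step 7: frontier [A-E 19, E-F 16] → take E-F (16); add E.
MST edges: B-F, B-C, C-G, G-H, C-D, A-B, E-F; total weight 9+13+7+4+9+14+16 = 72.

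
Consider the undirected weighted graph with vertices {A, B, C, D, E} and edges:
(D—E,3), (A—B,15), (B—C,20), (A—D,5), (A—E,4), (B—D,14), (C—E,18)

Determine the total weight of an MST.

39

Kruskal: consider edges lightest-first.
D—E (3): add — endpoints in different components.
A—E (4): add — endpoints in different components.
A—D (5): skip — A and D already connected.
B—D (14): add — endpoints in different components.
A—B (15): skip — A and B already connected.
C—E (18): add — endpoints in different components.
MST edges: D—E, A—E, B—D, C—E; total weight 3+4+14+18 = 39.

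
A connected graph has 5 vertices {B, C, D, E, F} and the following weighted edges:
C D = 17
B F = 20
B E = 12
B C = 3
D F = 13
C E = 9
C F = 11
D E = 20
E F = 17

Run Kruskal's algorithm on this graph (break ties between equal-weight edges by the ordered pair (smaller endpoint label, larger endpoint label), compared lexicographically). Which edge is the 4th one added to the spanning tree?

Kruskal: consider edges lightest-first.
B C (3): add — endpoints in different components.
C E (9): add — endpoints in different components.
C F (11): add — endpoints in different components.
B E (12): skip — B and E already connected.
D F (13): add — endpoints in different components.
The 4th edge added is D F.

D-F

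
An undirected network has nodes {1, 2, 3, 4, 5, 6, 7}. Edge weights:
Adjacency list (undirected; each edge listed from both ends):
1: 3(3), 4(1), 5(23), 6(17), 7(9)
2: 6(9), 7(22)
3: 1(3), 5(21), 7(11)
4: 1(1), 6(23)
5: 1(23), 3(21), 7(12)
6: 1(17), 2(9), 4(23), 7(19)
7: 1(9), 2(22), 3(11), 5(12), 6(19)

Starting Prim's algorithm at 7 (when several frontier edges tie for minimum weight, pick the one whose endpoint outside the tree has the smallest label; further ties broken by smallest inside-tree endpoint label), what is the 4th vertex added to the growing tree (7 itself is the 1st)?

Grow the tree from 7 using Prim:
Step 1: frontier [1-7 9, 3-7 11, 5-7 12, 6-7 19, 2-7 22] → take 1-7 (9); add 1.
Step 2: frontier [1-4 1, 1-3 3, 1-6 17, 1-5 23, 3-7 11, 5-7 12, 6-7 19, 2-7 22] → take 1-4 (1); add 4.
Step 3: frontier [1-3 3, 1-6 17, 1-5 23, 4-6 23, 3-7 11, 5-7 12, 6-7 19, 2-7 22] → take 1-3 (3); add 3.
Step 4: frontier [1-6 17, 1-5 23, 3-5 21, 4-6 23, 5-7 12, 6-7 19, 2-7 22] → take 5-7 (12); add 5.
Step 5: frontier [1-6 17, 4-6 23, 6-7 19, 2-7 22] → take 1-6 (17); add 6.
Step 6: frontier [2-6 9, 2-7 22] → take 2-6 (9); add 2.
Vertex order: 7, 1, 4, 3, 5, 6, 2. The 4th vertex is 3.

3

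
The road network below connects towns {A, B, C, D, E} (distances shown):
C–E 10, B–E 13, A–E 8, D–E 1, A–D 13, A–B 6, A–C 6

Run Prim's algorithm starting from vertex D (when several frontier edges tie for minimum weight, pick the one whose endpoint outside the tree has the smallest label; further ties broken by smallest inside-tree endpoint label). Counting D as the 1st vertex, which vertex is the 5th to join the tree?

C

Prim's algorithm from D:
Step 1: cheapest edge leaving the tree is D–E (1); add E.
Step 2: cheapest edge leaving the tree is A–E (8); add A.
Step 3: cheapest edge leaving the tree is A–B (6); add B.
Step 4: cheapest edge leaving the tree is A–C (6); add C.
Vertex order: D, E, A, B, C. The 5th vertex is C.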